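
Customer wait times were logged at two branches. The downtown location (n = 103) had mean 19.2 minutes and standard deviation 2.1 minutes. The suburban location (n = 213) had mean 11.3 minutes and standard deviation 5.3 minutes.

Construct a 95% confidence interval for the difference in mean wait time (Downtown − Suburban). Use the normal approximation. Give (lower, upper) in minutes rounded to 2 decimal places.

Standard errors of each mean: 2.1/√103 = 0.2069 and 5.3/√213 = 0.3632.
SE(x̄₁ − x̄₂) = √(0.2069² + 0.3632²) = 0.4180 for independent samples with unequal variances.
With z* = 1.960, the margin is 1.960 × 0.4180 = 0.8193.
x̄₁ − x̄₂ = 19.2 − 11.3 = 7.9000; the interval is 7.9000 ± 0.8193 = (7.08, 8.72).

(7.08, 8.72)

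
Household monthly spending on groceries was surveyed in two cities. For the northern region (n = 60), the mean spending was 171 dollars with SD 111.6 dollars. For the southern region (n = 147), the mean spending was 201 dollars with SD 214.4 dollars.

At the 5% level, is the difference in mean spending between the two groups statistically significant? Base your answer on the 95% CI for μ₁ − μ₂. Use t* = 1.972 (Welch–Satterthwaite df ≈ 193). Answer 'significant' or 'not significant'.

not significant

Standard errors of each mean: 111.6/√60 = 14.4075 and 214.4/√147 = 17.6834.
SE(x̄₁ − x̄₂) = √(14.4075² + 17.6834²) = 22.8096 for independent samples with unequal variances.
With t* = 1.972, the margin is 1.972 × 22.8096 = 44.9805.
x̄₁ − x̄₂ = 171 − 201 = -30.0000; the interval is -30.0000 ± 44.9805 = (-74.9805, 14.9805).
The interval (-74.9805, 14.9805) contains 0, so the difference is not significant.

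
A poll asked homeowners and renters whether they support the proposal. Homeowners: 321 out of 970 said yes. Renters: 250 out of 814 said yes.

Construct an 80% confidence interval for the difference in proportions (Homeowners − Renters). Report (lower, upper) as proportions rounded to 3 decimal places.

Sample proportions: 321/970 = 0.3309, 250/814 = 0.3071.
Each SE is √(p̂(1−p̂)/n): √(0.3309·0.6691/970) = 0.01511 and √(0.3071·0.6929/814) = 0.01617.
SE(p̂₁ − p̂₂) = √(SE₁² + SE₂²) = √(0.0002283121 + 0.0002614689) = 0.02213, since the two samples are independent.
At 80% confidence z* = 1.282; margin = 1.282 × 0.02213 = 0.02837.
The difference is 0.3309 − 0.3071 = 0.0238, so the interval is 0.0238 ± 0.02837 = (-0.005, 0.052).

(-0.005, 0.052)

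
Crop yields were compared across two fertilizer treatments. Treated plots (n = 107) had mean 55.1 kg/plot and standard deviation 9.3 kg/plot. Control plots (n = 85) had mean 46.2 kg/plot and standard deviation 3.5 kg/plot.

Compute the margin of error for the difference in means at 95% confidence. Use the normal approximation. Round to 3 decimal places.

1.913

Standard errors of each mean: 9.3/√107 = 0.8991 and 3.5/√85 = 0.3796.
SE(x̄₁ − x̄₂) = √(0.8991² + 0.3796²) = 0.9759 for independent samples with unequal variances.
With z* = 1.960, the margin is 1.960 × 0.9759 = 1.9128.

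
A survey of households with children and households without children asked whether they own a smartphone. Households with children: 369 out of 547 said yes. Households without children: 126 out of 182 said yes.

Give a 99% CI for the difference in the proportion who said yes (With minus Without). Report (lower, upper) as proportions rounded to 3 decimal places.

(-0.120, 0.084)

Sample proportions: 369/547 = 0.6746, 126/182 = 0.6923.
Each SE is √(p̂(1−p̂)/n): √(0.6746·0.3254/547) = 0.02003 and √(0.6923·0.3077/182) = 0.03421.
SE(p̂₁ − p̂₂) = √(SE₁² + SE₂²) = √(0.0004012009 + 0.0011703241) = 0.03964, since the two samples are independent.
At 99% confidence z* = 2.576; margin = 2.576 × 0.03964 = 0.10211.
The difference is 0.6746 − 0.6923 = -0.0177, so the interval is -0.0177 ± 0.10211 = (-0.120, 0.084).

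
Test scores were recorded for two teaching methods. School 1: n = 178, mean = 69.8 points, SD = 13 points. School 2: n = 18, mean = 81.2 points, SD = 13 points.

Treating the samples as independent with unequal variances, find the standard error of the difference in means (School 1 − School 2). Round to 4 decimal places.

3.2153

Per-group SEs: s₁/√n₁ = 13/√178 = 0.9744, s₂/√n₂ = 13/√18 = 3.0641.
Unpooled SE of the difference: √(0.94945536 + 9.38870881) = 3.2153.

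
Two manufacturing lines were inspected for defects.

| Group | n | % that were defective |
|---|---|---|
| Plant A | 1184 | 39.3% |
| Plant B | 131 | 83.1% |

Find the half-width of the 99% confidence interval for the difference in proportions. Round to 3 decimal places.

The two standard errors are √(0.3930×0.6070/1184) = 0.01419 and √(0.8310×0.1690/131) = 0.03274.
Because the samples are independent, SE_diff = √(0.01419² + 0.03274²) = 0.03568.
Using z* = 2.576 for 99%, ME = 2.576 × 0.03568 = 0.09191.

0.092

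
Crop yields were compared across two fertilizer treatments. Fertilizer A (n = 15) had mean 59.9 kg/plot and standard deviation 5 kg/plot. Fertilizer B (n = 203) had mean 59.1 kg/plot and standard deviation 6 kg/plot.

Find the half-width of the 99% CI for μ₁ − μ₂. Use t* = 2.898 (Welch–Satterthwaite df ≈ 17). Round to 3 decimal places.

3.935

Per-group SEs: s₁/√n₁ = 5/√15 = 1.2910, s₂/√n₂ = 6/√203 = 0.4211.
Unpooled SE of the difference: √(1.666681 + 0.17732521) = 1.3579.
Margin of error = t* · SE = 2.898 × 1.3579 = 3.9352.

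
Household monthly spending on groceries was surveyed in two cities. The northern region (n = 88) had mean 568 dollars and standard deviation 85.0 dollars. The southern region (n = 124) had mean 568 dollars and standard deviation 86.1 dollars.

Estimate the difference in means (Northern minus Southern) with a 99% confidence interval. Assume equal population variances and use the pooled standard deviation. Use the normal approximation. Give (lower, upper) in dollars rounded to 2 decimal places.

s_p = √[((n₁−1)s₁² + (n₂−1)s₂²)/(n₁+n₂−2)] = √[(87·85.0² + 123·86.1²)/210] = 85.6460.
SE = 85.6460·√(1/88 + 1/124) = 11.9378.
With z* = 2.576, margin = 2.576 × 11.9378 = 30.7518.
x̄₁ − x̄₂ = 568 − 568 = 0.0000; interval 0.0000 ± 30.7518 = (-30.75, 30.75).

(-30.75, 30.75)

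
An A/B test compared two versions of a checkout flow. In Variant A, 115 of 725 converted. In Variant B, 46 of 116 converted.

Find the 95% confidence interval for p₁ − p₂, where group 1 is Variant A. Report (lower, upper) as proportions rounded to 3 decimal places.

(-0.331, -0.145)

p̂₁ = 115/725 = 0.1586 and p̂₂ = 46/116 = 0.3966.
SE₁ = √(p̂₁(1−p̂₁)/n₁) = √(0.1586·0.8414/725) = 0.01357; SE₂ = √(0.3966·0.6034/116) = 0.04542.
Independent samples: SE of the difference = √(SE₁² + SE₂²) = √(0.0001841449 + 0.0020629764) = 0.04740.
z* for 95% confidence is 1.960, so the margin of error is 1.960 × 0.04740 = 0.09290.
Point estimate p̂₁ − p̂₂ = 0.1586 − 0.3966 = -0.2380.
-0.2380 ± 0.09290 → (-0.331, -0.145).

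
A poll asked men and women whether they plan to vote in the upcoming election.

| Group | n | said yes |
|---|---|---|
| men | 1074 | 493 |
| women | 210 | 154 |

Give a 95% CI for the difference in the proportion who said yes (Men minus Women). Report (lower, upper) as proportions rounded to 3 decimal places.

(-0.341, -0.207)

Sample proportions: 493/1074 = 0.4590, 154/210 = 0.7333.
Each SE is √(p̂(1−p̂)/n): √(0.4590·0.5410/1074) = 0.01521 and √(0.7333·0.2667/210) = 0.03052.
SE(p̂₁ − p̂₂) = √(SE₁² + SE₂²) = √(0.0002313441 + 0.0009314704) = 0.03410, since the two samples are independent.
At 95% confidence z* = 1.960; margin = 1.960 × 0.03410 = 0.06684.
The difference is 0.4590 − 0.7333 = -0.2743, so the interval is -0.2743 ± 0.06684 = (-0.341, -0.207).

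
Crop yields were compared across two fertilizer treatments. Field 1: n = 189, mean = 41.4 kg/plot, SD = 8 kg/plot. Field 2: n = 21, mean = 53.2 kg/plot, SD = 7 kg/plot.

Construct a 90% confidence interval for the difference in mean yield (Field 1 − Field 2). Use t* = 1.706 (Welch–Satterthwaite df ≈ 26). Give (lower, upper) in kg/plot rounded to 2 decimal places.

Standard errors of each mean: 8/√189 = 0.5819 and 7/√21 = 1.5275.
SE(x̄₁ − x̄₂) = √(0.5819² + 1.5275²) = 1.6346 for independent samples with unequal variances.
With t* = 1.706, the margin is 1.706 × 1.6346 = 2.7886.
x̄₁ − x̄₂ = 41.4 − 53.2 = -11.8000; the interval is -11.8000 ± 2.7886 = (-14.59, -9.01).

(-14.59, -9.01)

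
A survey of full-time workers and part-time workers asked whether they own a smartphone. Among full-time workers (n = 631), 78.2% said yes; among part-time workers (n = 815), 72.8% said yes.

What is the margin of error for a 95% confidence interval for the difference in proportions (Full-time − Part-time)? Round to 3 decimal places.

0.044

SE₁ = √(p̂₁(1−p̂₁)/n₁) = √(0.7820·0.2180/631) = 0.01644; SE₂ = √(0.7280·0.2720/815) = 0.01559.
Independent samples: SE of the difference = √(SE₁² + SE₂²) = √(0.0002702736 + 0.0002430481) = 0.02266.
z* for 95% confidence is 1.960, so the margin of error is 1.960 × 0.02266 = 0.04441.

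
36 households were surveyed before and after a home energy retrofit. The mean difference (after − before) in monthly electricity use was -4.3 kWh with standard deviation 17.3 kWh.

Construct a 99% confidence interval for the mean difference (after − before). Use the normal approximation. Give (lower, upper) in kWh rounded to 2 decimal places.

(-11.73, 3.13)

Paired design: SE = s_d/√n = 17.3/√36 = 2.8833.
z* = 2.576; margin of error = 2.576 × 2.8833 = 7.4274.
-4.3 ± 7.4274 → (-11.73, 3.13).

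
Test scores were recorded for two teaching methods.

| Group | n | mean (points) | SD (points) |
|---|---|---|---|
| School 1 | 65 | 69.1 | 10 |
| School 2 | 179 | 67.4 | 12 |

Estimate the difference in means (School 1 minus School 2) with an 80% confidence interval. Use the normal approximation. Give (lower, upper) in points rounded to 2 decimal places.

SE₁ = s₁/√n₁ = 10/√65 = 1.2403; SE₂ = 12/√179 = 0.8969.
Independent samples, unequal variances: SE_diff = √(SE₁² + SE₂²) = √(1.53834409 + 0.80442961) = 1.5306.
z* = 1.282, so margin of error = 1.282 × 1.5306 = 1.9622.
Difference in means = 69.1 − 67.4 = 1.7000.
1.7000 ± 1.9622 → (-0.26, 3.66).

(-0.26, 3.66)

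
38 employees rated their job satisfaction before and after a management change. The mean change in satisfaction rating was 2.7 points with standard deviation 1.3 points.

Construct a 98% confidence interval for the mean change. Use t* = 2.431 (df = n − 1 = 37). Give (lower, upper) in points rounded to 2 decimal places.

(2.19, 3.21)

Paired design: SE = s_d/√n = 1.3/√38 = 0.2109.
t* = 2.431; margin of error = 2.431 × 0.2109 = 0.5127.
2.7 ± 0.5127 → (2.19, 3.21).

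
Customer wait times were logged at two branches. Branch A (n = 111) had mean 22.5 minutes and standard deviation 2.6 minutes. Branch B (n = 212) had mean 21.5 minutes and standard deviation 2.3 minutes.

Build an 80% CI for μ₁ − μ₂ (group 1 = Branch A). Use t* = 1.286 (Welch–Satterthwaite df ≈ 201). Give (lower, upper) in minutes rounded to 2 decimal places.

Standard errors of each mean: 2.6/√111 = 0.2468 and 2.3/√212 = 0.1580.
SE(x̄₁ − x̄₂) = √(0.2468² + 0.1580²) = 0.2930 for independent samples with unequal variances.
With t* = 1.286, the margin is 1.286 × 0.2930 = 0.3768.
x̄₁ − x̄₂ = 22.5 − 21.5 = 1.0000; the interval is 1.0000 ± 0.3768 = (0.62, 1.38).

(0.62, 1.38)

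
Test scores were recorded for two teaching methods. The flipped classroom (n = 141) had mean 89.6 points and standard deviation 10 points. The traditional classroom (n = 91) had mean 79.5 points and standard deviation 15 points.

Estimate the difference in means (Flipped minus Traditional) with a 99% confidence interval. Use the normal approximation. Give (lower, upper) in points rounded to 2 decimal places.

(5.51, 14.69)

Standard errors of each mean: 10/√141 = 0.8422 and 15/√91 = 1.5724.
SE(x̄₁ − x̄₂) = √(0.8422² + 1.5724²) = 1.7837 for independent samples with unequal variances.
With z* = 2.576, the margin is 2.576 × 1.7837 = 4.5948.
x̄₁ − x̄₂ = 89.6 − 79.5 = 10.1000; the interval is 10.1000 ± 4.5948 = (5.51, 14.69).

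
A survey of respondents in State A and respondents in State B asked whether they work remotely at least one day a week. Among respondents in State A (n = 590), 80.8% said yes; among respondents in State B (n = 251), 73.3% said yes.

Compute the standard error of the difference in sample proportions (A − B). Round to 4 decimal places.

0.0323

The two standard errors are √(0.8080×0.1920/590) = 0.01622 and √(0.7330×0.2670/251) = 0.02792.
Because the samples are independent, SE_diff = √(0.01622² + 0.02792²) = 0.03229.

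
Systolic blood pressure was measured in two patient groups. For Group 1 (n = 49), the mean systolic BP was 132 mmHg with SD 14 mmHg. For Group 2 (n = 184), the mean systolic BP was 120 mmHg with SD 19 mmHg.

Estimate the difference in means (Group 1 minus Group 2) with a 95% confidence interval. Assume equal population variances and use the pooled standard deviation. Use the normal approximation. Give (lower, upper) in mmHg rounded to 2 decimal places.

(6.30, 17.70)

s_p = √[((n₁−1)s₁² + (n₂−1)s₂²)/(n₁+n₂−2)] = √[(48·14² + 183·19²)/231] = 18.0752.
SE = 18.0752·√(1/49 + 1/184) = 2.9057.
With z* = 1.960, margin = 1.960 × 2.9057 = 5.6952.
x̄₁ − x̄₂ = 132 − 120 = 12.0000; interval 12.0000 ± 5.6952 = (6.30, 17.70).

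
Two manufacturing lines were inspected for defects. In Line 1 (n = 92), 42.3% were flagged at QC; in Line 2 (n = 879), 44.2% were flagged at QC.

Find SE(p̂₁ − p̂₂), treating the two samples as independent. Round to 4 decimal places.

0.0542

SE₁ = √(p̂₁(1−p̂₁)/n₁) = √(0.4230·0.5770/92) = 0.05151; SE₂ = √(0.4420·0.5580/879) = 0.01675.
Independent samples: SE of the difference = √(SE₁² + SE₂²) = √(0.0026532801 + 0.0002805625) = 0.05416.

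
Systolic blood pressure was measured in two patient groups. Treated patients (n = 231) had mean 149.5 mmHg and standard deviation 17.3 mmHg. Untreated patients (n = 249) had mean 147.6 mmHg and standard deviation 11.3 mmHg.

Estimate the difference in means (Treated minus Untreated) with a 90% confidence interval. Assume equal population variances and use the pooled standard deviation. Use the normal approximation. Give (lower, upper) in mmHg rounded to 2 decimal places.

(-0.28, 4.08)

Pooled variance s_p² = [230·17.3² + 248·11.3²] / (231+249−2) = 210.2590, so s_p = 14.5003.
SE_diff = s_p·√(1/n₁ + 1/n₂) = 14.5003·√(1/231 + 1/249) = 1.3246.
z* = 1.645; margin = 1.645 × 1.3246 = 2.1790.
Difference = 149.5 − 147.6 = 1.9000.
1.9000 ± 2.1790 → (-0.28, 4.08).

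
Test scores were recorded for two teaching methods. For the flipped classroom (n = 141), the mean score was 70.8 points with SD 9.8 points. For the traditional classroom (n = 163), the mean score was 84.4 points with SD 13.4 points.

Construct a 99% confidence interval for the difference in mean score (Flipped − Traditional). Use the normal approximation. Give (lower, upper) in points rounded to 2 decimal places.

(-17.04, -10.16)

Per-group SEs: s₁/√n₁ = 9.8/√141 = 0.8253, s₂/√n₂ = 13.4/√163 = 1.0496.
Unpooled SE of the difference: √(0.68112009 + 1.10166016) = 1.3352.
Margin of error = z* · SE = 2.576 × 1.3352 = 3.4395.
x̄₁ − x̄₂ = 70.8 − 84.4 = -13.6000.
CI: -13.6000 ± 3.4395 = (-17.04, -10.16).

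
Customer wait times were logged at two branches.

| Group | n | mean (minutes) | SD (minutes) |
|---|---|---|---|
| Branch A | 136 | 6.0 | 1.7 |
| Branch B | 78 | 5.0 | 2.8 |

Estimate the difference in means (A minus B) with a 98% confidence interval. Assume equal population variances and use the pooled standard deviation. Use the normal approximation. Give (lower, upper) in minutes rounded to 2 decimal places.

(0.28, 1.72)

s_p = √[((n₁−1)s₁² + (n₂−1)s₂²)/(n₁+n₂−2)] = √[(135·1.7² + 77·2.8²)/212] = 2.1652.
SE = 2.1652·√(1/136 + 1/78) = 0.3075.
With z* = 2.326, margin = 2.326 × 0.3075 = 0.7152.
x̄₁ − x̄₂ = 6.0 − 5.0 = 1.0000; interval 1.0000 ± 0.7152 = (0.28, 1.72).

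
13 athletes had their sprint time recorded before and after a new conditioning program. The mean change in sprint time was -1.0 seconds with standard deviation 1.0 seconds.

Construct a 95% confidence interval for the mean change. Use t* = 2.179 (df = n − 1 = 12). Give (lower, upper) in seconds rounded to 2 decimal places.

(-1.60, -0.40)

This is a matched-pairs design, so SE = s_d/√n = 1.0/√13 = 0.2774.
Margin = 2.179 × 0.2774 = 0.6045; the interval is -1.0 ± 0.6045 = (-1.60, -0.40).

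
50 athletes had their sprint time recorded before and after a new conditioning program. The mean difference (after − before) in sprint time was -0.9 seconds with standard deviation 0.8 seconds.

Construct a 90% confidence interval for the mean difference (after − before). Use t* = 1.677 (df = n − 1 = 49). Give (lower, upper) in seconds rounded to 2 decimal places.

Paired design: SE = s_d/√n = 0.8/√50 = 0.1131.
t* = 1.677; margin of error = 1.677 × 0.1131 = 0.1897.
-0.9 ± 0.1897 → (-1.09, -0.71).

(-1.09, -0.71)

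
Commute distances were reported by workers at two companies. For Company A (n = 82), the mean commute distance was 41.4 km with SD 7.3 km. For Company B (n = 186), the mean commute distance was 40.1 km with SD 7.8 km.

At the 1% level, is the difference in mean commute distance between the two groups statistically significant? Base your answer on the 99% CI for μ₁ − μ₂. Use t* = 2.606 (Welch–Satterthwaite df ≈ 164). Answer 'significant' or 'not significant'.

Standard errors of each mean: 7.3/√82 = 0.8062 and 7.8/√186 = 0.5719.
SE(x̄₁ − x̄₂) = √(0.8062² + 0.5719²) = 0.9884 for independent samples with unequal variances.
With t* = 2.606, the margin is 2.606 × 0.9884 = 2.5758.
x̄₁ − x̄₂ = 41.4 − 40.1 = 1.3000; the interval is 1.3000 ± 2.5758 = (-1.2758, 3.8758).
The interval (-1.2758, 3.8758) contains 0, so the difference is not significant.

not significant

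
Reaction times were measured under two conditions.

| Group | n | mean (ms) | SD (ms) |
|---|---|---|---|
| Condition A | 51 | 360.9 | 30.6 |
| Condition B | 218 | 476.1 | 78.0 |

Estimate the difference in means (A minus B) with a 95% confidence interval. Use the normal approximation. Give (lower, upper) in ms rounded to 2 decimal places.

Standard errors of each mean: 30.6/√51 = 4.2849 and 78.0/√218 = 5.2828.
SE(x̄₁ − x̄₂) = √(4.2849² + 5.2828²) = 6.8021 for independent samples with unequal variances.
With z* = 1.960, the margin is 1.960 × 6.8021 = 13.3321.
x̄₁ − x̄₂ = 360.9 − 476.1 = -115.2000; the interval is -115.2000 ± 13.3321 = (-128.53, -101.87).

(-128.53, -101.87)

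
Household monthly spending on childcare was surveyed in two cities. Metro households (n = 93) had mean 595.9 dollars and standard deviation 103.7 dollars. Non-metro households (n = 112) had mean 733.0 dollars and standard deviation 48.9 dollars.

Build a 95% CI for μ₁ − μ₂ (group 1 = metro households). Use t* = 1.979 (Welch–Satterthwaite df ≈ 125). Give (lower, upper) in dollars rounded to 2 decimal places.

(-160.26, -113.94)

Per-group SEs: s₁/√n₁ = 103.7/√93 = 10.7532, s₂/√n₂ = 48.9/√112 = 4.6206.
Unpooled SE of the difference: √(115.63131024 + 21.34994436) = 11.7039.
Margin of error = t* · SE = 1.979 × 11.7039 = 23.1620.
x̄₁ − x̄₂ = 595.9 − 733.0 = -137.1000.
CI: -137.1000 ± 23.1620 = (-160.26, -113.94).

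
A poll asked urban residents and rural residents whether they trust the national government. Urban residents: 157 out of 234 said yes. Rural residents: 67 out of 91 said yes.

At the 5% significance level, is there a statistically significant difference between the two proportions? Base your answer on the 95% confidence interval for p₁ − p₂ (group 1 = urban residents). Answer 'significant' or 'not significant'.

not significant

First, p̂₁ = 157/234 = 0.6709; p̂₂ = 67/91 = 0.7363.
The two standard errors are √(0.6709×0.3291/234) = 0.03072 and √(0.7363×0.2637/91) = 0.04619.
Because the samples are independent, SE_diff = √(0.03072² + 0.04619²) = 0.05547.
Using z* = 1.960 for 95%, ME = 1.960 × 0.05547 = 0.10872.
p̂₁ − p̂₂ = -0.0654; interval -0.0654 ± 0.10872 gives (-0.17412, 0.04332).
The interval (-0.17412, 0.04332) contains 0, so the difference is not significant.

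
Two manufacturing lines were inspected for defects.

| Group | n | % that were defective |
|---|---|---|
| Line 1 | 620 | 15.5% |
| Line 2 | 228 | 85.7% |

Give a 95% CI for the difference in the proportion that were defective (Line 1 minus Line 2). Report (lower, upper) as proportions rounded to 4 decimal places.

Each SE is √(p̂(1−p̂)/n): √(0.1550·0.8450/620) = 0.01453 and √(0.8570·0.1430/228) = 0.02318.
SE(p̂₁ − p̂₂) = √(SE₁² + SE₂²) = √(0.0002111209 + 0.0005373124) = 0.02736, since the two samples are independent.
At 95% confidence z* = 1.960; margin = 1.960 × 0.02736 = 0.05363.
The difference is 0.1550 − 0.8570 = -0.7020, so the interval is -0.7020 ± 0.05363 = (-0.7556, -0.6484).

(-0.7556, -0.6484)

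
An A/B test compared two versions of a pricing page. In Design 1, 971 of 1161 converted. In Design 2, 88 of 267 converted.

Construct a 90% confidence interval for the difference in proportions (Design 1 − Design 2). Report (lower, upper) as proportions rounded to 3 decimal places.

(0.456, 0.557)

p̂₁ = 971/1161 = 0.8363 and p̂₂ = 88/267 = 0.3296.
SE₁ = √(p̂₁(1−p̂₁)/n₁) = √(0.8363·0.1637/1161) = 0.01086; SE₂ = √(0.3296·0.6704/267) = 0.02877.
Independent samples: SE of the difference = √(SE₁² + SE₂²) = √(0.0001179396 + 0.0008277129) = 0.03075.
z* for 90% confidence is 1.645, so the margin of error is 1.645 × 0.03075 = 0.05058.
Point estimate p̂₁ − p̂₂ = 0.8363 − 0.3296 = 0.5067.
0.5067 ± 0.05058 → (0.456, 0.557).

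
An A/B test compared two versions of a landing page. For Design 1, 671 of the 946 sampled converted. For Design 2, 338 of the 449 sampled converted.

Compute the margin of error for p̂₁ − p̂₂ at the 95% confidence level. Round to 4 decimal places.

Sample proportions: 671/946 = 0.7093, 338/449 = 0.7528.
Each SE is √(p̂(1−p̂)/n): √(0.7093·0.2907/946) = 0.01476 and √(0.7528·0.2472/449) = 0.02036.
SE(p̂₁ − p̂₂) = √(SE₁² + SE₂²) = √(0.0002178576 + 0.0004145296) = 0.02515, since the two samples are independent.
At 95% confidence z* = 1.960; margin = 1.960 × 0.02515 = 0.04929.

0.0493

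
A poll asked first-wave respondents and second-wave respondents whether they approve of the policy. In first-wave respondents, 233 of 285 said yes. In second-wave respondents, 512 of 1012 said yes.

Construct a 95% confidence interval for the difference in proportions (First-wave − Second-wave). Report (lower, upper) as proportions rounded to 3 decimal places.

First, p̂₁ = 233/285 = 0.8175; p̂₂ = 512/1012 = 0.5059.
The two standard errors are √(0.8175×0.1825/285) = 0.02288 and √(0.5059×0.4941/1012) = 0.01572.
Because the samples are independent, SE_diff = √(0.02288² + 0.01572²) = 0.02776.
Using z* = 1.960 for 95%, ME = 1.960 × 0.02776 = 0.05441.
p̂₁ − p̂₂ = 0.3116; interval 0.3116 ± 0.05441 gives (0.257, 0.366).

(0.257, 0.366)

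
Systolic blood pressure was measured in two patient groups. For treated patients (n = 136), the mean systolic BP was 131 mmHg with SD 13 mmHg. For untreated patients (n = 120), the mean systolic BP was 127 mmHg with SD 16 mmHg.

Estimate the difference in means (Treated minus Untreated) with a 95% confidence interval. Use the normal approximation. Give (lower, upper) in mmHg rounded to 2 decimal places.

(0.40, 7.60)

Per-group SEs: s₁/√n₁ = 13/√136 = 1.1147, s₂/√n₂ = 16/√120 = 1.4606.
Unpooled SE of the difference: √(1.24255609 + 2.13335236) = 1.8374.
Margin of error = z* · SE = 1.960 × 1.8374 = 3.6013.
x̄₁ − x̄₂ = 131 − 127 = 4.0000.
CI: 4.0000 ± 3.6013 = (0.40, 7.60).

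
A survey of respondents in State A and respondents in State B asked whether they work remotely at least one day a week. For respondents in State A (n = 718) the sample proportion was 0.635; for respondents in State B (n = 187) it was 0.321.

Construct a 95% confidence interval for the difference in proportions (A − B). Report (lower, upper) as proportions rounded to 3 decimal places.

SE₁ = √(p̂₁(1−p̂₁)/n₁) = √(0.6350·0.3650/718) = 0.01797; SE₂ = √(0.3210·0.6790/187) = 0.03414.
Independent samples: SE of the difference = √(SE₁² + SE₂²) = √(0.0003229209 + 0.0011655396) = 0.03858.
z* for 95% confidence is 1.960, so the margin of error is 1.960 × 0.03858 = 0.07562.
Point estimate p̂₁ − p̂₂ = 0.6350 − 0.3210 = 0.3140.
0.3140 ± 0.07562 → (0.238, 0.390).

(0.238, 0.390)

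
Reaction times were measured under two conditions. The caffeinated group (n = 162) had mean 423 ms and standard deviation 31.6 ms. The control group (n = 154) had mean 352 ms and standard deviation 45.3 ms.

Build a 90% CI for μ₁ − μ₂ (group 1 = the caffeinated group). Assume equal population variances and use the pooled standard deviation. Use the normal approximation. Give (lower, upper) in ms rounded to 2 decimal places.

s_p = √[((n₁−1)s₁² + (n₂−1)s₂²)/(n₁+n₂−2)] = √[(161·31.6² + 153·45.3²)/314] = 38.8832.
SE = 38.8832·√(1/162 + 1/154) = 4.3761.
With z* = 1.645, margin = 1.645 × 4.3761 = 7.1987.
x̄₁ − x̄₂ = 423 − 352 = 71.0000; interval 71.0000 ± 7.1987 = (63.80, 78.20).

(63.80, 78.20)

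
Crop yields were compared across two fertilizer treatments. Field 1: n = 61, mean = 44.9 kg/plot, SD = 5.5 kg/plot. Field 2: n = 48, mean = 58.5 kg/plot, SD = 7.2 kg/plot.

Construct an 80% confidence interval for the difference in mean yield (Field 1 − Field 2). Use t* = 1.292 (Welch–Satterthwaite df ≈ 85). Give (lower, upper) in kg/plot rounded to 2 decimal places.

(-15.22, -11.98)

Standard errors of each mean: 5.5/√61 = 0.7042 and 7.2/√48 = 1.0392.
SE(x̄₁ − x̄₂) = √(0.7042² + 1.0392²) = 1.2553 for independent samples with unequal variances.
With t* = 1.292, the margin is 1.292 × 1.2553 = 1.6218.
x̄₁ − x̄₂ = 44.9 − 58.5 = -13.6000; the interval is -13.6000 ± 1.6218 = (-15.22, -11.98).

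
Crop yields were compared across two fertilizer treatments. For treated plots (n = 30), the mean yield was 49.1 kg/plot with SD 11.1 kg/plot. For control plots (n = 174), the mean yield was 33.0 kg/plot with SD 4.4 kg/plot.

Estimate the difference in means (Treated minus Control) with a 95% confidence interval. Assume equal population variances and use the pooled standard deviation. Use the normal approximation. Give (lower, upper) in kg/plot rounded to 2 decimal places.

(13.83, 18.37)

Pooled variance s_p² = [29·11.1² + 173·4.4²] / (30+174−2) = 34.2692, so s_p = 5.8540.
SE_diff = s_p·√(1/n₁ + 1/n₂) = 5.8540·√(1/30 + 1/174) = 1.1573.
z* = 1.960; margin = 1.960 × 1.1573 = 2.2683.
Difference = 49.1 − 33.0 = 16.1000.
16.1000 ± 2.2683 → (13.83, 18.37).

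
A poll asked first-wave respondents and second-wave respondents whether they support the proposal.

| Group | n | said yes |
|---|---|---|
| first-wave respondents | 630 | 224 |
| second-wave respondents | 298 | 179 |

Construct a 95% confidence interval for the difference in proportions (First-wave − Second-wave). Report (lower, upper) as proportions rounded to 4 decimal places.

p̂₁ = 224/630 = 0.3556 and p̂₂ = 179/298 = 0.6007.
SE₁ = √(p̂₁(1−p̂₁)/n₁) = √(0.3556·0.6444/630) = 0.01907; SE₂ = √(0.6007·0.3993/298) = 0.02837.
Independent samples: SE of the difference = √(SE₁² + SE₂²) = √(0.0003636649 + 0.0008048569) = 0.03418.
z* for 95% confidence is 1.960, so the margin of error is 1.960 × 0.03418 = 0.06699.
Point estimate p̂₁ − p̂₂ = 0.3556 − 0.6007 = -0.2451.
-0.2451 ± 0.06699 → (-0.3121, -0.1781).

(-0.3121, -0.1781)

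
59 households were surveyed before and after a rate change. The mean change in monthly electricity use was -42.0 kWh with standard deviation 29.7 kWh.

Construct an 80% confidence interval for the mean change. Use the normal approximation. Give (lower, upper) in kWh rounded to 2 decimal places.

Paired design: SE = s_d/√n = 29.7/√59 = 3.8666.
z* = 1.282; margin of error = 1.282 × 3.8666 = 4.9570.
-42.0 ± 4.9570 → (-46.96, -37.04).

(-46.96, -37.04)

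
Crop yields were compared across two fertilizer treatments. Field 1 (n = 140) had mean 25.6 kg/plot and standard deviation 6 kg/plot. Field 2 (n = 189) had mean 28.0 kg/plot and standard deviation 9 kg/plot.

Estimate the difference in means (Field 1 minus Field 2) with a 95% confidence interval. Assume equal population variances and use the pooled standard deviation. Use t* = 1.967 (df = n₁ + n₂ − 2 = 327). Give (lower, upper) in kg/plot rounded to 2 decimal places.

(-4.13, -0.67)

Pooled variance s_p² = [139·6² + 188·9²] / (140+189−2) = 61.8716, so s_p = 7.8659.
SE_diff = s_p·√(1/n₁ + 1/n₂) = 7.8659·√(1/140 + 1/189) = 0.8771.
t* = 1.967; margin = 1.967 × 0.8771 = 1.7253.
Difference = 25.6 − 28.0 = -2.4000.
-2.4000 ± 1.7253 → (-4.13, -0.67).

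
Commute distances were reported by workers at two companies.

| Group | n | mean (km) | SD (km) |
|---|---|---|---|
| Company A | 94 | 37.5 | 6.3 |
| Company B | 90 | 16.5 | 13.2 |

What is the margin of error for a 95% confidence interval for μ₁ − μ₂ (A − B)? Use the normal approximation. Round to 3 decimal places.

Standard errors of each mean: 6.3/√94 = 0.6498 and 13.2/√90 = 1.3914.
SE(x̄₁ − x̄₂) = √(0.6498² + 1.3914²) = 1.5357 for independent samples with unequal variances.
With z* = 1.960, the margin is 1.960 × 1.5357 = 3.0100.

3.010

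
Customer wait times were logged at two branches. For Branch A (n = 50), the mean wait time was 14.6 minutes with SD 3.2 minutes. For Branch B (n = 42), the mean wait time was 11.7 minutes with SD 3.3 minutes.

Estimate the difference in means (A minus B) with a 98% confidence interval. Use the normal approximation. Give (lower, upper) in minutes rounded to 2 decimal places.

(1.32, 4.48)

Standard errors of each mean: 3.2/√50 = 0.4525 and 3.3/√42 = 0.5092.
SE(x̄₁ − x̄₂) = √(0.4525² + 0.5092²) = 0.6812 for independent samples with unequal variances.
With z* = 2.326, the margin is 2.326 × 0.6812 = 1.5845.
x̄₁ − x̄₂ = 14.6 − 11.7 = 2.9000; the interval is 2.9000 ± 1.5845 = (1.32, 4.48).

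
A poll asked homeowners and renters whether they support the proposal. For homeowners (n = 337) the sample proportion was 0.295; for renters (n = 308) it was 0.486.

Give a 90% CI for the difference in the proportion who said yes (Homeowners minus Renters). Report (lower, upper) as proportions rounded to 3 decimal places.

(-0.253, -0.129)

The two standard errors are √(0.2950×0.7050/337) = 0.02484 and √(0.4860×0.5140/308) = 0.02848.
Because the samples are independent, SE_diff = √(0.02484² + 0.02848²) = 0.03779.
Using z* = 1.645 for 90%, ME = 1.645 × 0.03779 = 0.06216.
p̂₁ − p̂₂ = -0.1910; interval -0.1910 ± 0.06216 gives (-0.253, -0.129).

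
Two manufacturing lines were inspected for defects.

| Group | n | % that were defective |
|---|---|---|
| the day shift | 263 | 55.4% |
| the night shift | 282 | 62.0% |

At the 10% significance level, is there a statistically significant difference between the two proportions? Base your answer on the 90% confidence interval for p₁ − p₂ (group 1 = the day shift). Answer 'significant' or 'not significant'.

not significant

SE₁ = √(p̂₁(1−p̂₁)/n₁) = √(0.5540·0.4460/263) = 0.03065; SE₂ = √(0.6200·0.3800/282) = 0.02890.
Independent samples: SE of the difference = √(SE₁² + SE₂²) = √(0.0009394225 + 0.00083521) = 0.04213.
z* for 90% confidence is 1.645, so the margin of error is 1.645 × 0.04213 = 0.06930.
Point estimate p̂₁ − p̂₂ = 0.5540 − 0.6200 = -0.0660.
-0.0660 ± 0.06930 → (-0.13530, 0.00330).
The interval (-0.13530, 0.00330) contains 0, so the difference is not significant.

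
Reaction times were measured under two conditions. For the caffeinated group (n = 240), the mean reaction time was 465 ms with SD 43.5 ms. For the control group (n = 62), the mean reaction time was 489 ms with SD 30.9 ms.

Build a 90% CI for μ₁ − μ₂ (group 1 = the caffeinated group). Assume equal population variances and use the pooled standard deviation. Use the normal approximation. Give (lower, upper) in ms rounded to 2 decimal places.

Pooled variance s_p² = [239·43.5² + 61·30.9²] / (240+62−2) = 1701.6372, so s_p = 41.2509.
SE_diff = s_p·√(1/n₁ + 1/n₂) = 41.2509·√(1/240 + 1/62) = 5.8767.
z* = 1.645; margin = 1.645 × 5.8767 = 9.6672.
Difference = 465 − 489 = -24.0000.
-24.0000 ± 9.6672 → (-33.67, -14.33).

(-33.67, -14.33)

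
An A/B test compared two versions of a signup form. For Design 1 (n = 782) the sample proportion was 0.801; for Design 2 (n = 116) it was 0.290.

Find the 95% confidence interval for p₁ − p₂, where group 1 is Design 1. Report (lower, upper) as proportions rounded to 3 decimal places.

SE₁ = √(p̂₁(1−p̂₁)/n₁) = √(0.8010·0.1990/782) = 0.01428; SE₂ = √(0.2900·0.7100/116) = 0.04213.
Independent samples: SE of the difference = √(SE₁² + SE₂²) = √(0.0002039184 + 0.0017749369) = 0.04448.
z* for 95% confidence is 1.960, so the margin of error is 1.960 × 0.04448 = 0.08718.
Point estimate p̂₁ − p̂₂ = 0.8010 − 0.2900 = 0.5110.
0.5110 ± 0.08718 → (0.424, 0.598).

(0.424, 0.598)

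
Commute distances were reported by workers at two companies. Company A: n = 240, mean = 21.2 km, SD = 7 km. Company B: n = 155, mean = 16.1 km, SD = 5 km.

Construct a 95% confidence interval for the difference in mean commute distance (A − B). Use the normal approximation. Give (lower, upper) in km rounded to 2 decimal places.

Per-group SEs: s₁/√n₁ = 7/√240 = 0.4518, s₂/√n₂ = 5/√155 = 0.4016.
Unpooled SE of the difference: √(0.20412324 + 0.16128256) = 0.6045.
Margin of error = z* · SE = 1.960 × 0.6045 = 1.1848.
x̄₁ − x̄₂ = 21.2 − 16.1 = 5.1000.
CI: 5.1000 ± 1.1848 = (3.92, 6.28).

(3.92, 6.28)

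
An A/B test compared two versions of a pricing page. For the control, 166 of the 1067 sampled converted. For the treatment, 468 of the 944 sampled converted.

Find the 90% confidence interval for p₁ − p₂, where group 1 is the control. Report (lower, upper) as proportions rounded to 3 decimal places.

(-0.373, -0.308)

First, p̂₁ = 166/1067 = 0.1556; p̂₂ = 468/944 = 0.4958.
The two standard errors are √(0.1556×0.8444/1067) = 0.01110 and √(0.4958×0.5042/944) = 0.01627.
Because the samples are independent, SE_diff = √(0.01110² + 0.01627²) = 0.01970.
Using z* = 1.645 for 90%, ME = 1.645 × 0.01970 = 0.03241.
p̂₁ − p̂₂ = -0.3402; interval -0.3402 ± 0.03241 gives (-0.373, -0.308).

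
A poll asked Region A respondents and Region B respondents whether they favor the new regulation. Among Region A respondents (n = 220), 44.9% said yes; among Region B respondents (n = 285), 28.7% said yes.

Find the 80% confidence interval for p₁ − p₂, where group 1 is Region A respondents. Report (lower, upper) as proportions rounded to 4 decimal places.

(0.1070, 0.2170)

SE₁ = √(p̂₁(1−p̂₁)/n₁) = √(0.4490·0.5510/220) = 0.03353; SE₂ = √(0.2870·0.7130/285) = 0.02680.
Independent samples: SE of the difference = √(SE₁² + SE₂²) = √(0.0011242609 + 0.00071824) = 0.04292.
z* for 80% confidence is 1.282, so the margin of error is 1.282 × 0.04292 = 0.05502.
Point estimate p̂₁ − p̂₂ = 0.4490 − 0.2870 = 0.1620.
0.1620 ± 0.05502 → (0.1070, 0.2170).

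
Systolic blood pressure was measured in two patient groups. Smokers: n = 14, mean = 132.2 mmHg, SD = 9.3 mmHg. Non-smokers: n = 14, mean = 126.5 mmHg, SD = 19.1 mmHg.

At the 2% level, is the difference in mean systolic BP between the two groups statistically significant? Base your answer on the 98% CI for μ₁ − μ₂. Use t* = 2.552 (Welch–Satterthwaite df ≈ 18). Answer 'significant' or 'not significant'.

not significant

Per-group SEs: s₁/√n₁ = 9.3/√14 = 2.4855, s₂/√n₂ = 19.1/√14 = 5.1047.
Unpooled SE of the difference: √(6.17771025 + 26.05796209) = 5.6776.
Margin of error = t* · SE = 2.552 × 5.6776 = 14.4892.
x̄₁ − x̄₂ = 132.2 − 126.5 = 5.7000.
CI: 5.7000 ± 14.4892 = (-8.7892, 20.1892).
The interval (-8.7892, 20.1892) contains 0, so the difference is not significant.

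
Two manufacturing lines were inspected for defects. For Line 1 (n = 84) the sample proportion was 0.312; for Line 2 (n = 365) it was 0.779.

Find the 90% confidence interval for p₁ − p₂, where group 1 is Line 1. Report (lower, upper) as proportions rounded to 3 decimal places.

SE₁ = √(p̂₁(1−p̂₁)/n₁) = √(0.3120·0.6880/84) = 0.05055; SE₂ = √(0.7790·0.2210/365) = 0.02172.
Independent samples: SE of the difference = √(SE₁² + SE₂²) = √(0.0025553025 + 0.0004717584) = 0.05502.
z* for 90% confidence is 1.645, so the margin of error is 1.645 × 0.05502 = 0.09051.
Point estimate p̂₁ − p̂₂ = 0.3120 − 0.7790 = -0.4670.
-0.4670 ± 0.09051 → (-0.558, -0.376).

(-0.558, -0.376)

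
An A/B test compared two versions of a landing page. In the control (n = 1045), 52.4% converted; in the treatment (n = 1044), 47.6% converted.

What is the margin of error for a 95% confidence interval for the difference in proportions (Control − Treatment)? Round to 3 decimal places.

0.043

Each SE is √(p̂(1−p̂)/n): √(0.5240·0.4760/1045) = 0.01545 and √(0.4760·0.5240/1044) = 0.01546.
SE(p̂₁ − p̂₂) = √(SE₁² + SE₂²) = √(0.0002387025 + 0.0002390116) = 0.02186, since the two samples are independent.
At 95% confidence z* = 1.960; margin = 1.960 × 0.02186 = 0.04285.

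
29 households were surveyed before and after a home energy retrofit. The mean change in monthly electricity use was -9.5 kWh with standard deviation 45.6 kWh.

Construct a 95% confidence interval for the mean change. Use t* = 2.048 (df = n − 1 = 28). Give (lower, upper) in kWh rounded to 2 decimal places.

(-26.84, 7.84)

This is a matched-pairs design, so SE = s_d/√n = 45.6/√29 = 8.4677.
Margin = 2.048 × 8.4677 = 17.3418; the interval is -9.5 ± 17.3418 = (-26.84, 7.84).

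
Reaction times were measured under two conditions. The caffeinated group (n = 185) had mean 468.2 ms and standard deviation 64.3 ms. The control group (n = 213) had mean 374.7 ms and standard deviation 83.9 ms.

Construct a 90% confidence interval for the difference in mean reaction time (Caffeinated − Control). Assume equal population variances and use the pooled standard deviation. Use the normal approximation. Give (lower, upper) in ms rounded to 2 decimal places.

(81.03, 105.97)

s_p = √[((n₁−1)s₁² + (n₂−1)s₂²)/(n₁+n₂−2)] = √[(184·64.3² + 212·83.9²)/396] = 75.4291.
SE = 75.4291·√(1/185 + 1/213) = 7.5806.
With z* = 1.645, margin = 1.645 × 7.5806 = 12.4701.
x̄₁ − x̄₂ = 468.2 − 374.7 = 93.5000; interval 93.5000 ± 12.4701 = (81.03, 105.97).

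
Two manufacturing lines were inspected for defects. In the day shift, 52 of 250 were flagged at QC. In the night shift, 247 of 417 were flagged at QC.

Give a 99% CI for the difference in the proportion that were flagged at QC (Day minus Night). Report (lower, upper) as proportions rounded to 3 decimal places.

Sample proportions: 52/250 = 0.2080, 247/417 = 0.5923.
Each SE is √(p̂(1−p̂)/n): √(0.2080·0.7920/250) = 0.02567 and √(0.5923·0.4077/417) = 0.02406.
SE(p̂₁ − p̂₂) = √(SE₁² + SE₂²) = √(0.0006589489 + 0.0005788836) = 0.03518, since the two samples are independent.
At 99% confidence z* = 2.576; margin = 2.576 × 0.03518 = 0.09062.
The difference is 0.2080 − 0.5923 = -0.3843, so the interval is -0.3843 ± 0.09062 = (-0.475, -0.294).

(-0.475, -0.294)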